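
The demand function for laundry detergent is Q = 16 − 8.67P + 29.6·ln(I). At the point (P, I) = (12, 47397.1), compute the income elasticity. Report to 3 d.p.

At P = 12, I = 47397.1: Q = 230.643.
Holding P constant, ∂Q/∂I = 29.6/I = 0.000624511.
η_I = (∂Q/∂I)·(I/Q) = 0.000624511 × (47397.1/230.643) = 0.128.

0.128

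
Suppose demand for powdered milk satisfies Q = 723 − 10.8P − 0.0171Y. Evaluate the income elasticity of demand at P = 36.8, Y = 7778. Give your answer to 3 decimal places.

-0.691

At P = 36.8, Y = 7778: Q = 192.556.
Holding P constant, ∂Q/∂Y = −0.0171.
η_Y = (∂Q/∂Y)·(Y/Q) = -0.0171 × (7778/192.556) = -0.691.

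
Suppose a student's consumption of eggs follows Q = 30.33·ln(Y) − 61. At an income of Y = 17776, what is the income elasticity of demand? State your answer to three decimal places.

At Y = 17776: Q = 235.797.
dQ/dY = 30.33/Y = 0.00170623 at this income.
η = (dQ/dY)·(Y/Q) = 0.00170623 × (17776/235.797) = 0.129.

0.129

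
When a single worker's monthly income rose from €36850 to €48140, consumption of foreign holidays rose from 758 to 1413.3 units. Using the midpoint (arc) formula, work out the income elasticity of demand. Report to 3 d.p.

ΔQ = 1413.3 − 758 = 655.3; midpoint Q̄ = (758 + 1413.3)/2 = 1085.65.
ΔI = 48140 − 36850 = 11290; midpoint Ī = (36850 + 48140)/2 = 42495.
η = (ΔQ/Q̄) ÷ (ΔI/Ī) = (655.3/1085.65) ÷ (11290/42495) = 2.272.

2.272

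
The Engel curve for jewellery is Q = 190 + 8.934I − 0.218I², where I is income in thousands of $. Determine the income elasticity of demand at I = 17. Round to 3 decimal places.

0.093

At I = 17: Q = 278.8760.
dQ/dI = 8.934 − 0.436I = 1.52200.
η = (dQ/dI)·(I/Q) = 1.52200 × (17/278.8760) = 0.093.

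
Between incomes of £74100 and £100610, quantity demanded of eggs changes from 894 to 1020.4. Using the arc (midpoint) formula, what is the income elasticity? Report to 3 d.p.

ΔQ = 1020.4 − 894 = 126.4; midpoint Q̄ = (894 + 1020.4)/2 = 957.2.
ΔI = 100610 − 74100 = 26510; midpoint Ī = (74100 + 100610)/2 = 87355.
η = (ΔQ/Q̄) ÷ (ΔI/Ī) = (126.4/957.2) ÷ (26510/87355) = 0.435.

0.435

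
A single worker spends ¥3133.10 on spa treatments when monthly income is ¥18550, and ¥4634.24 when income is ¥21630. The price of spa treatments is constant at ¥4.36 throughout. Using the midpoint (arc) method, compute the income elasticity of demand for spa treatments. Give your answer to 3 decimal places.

2.521

With a constant price, Q₁ = 3133.10/4.36 = 718.601 and Q₂ = 4634.24/4.36 = 1062.899 (equivalently, work directly with expenditure since P cancels).
Midpoint %ΔQ = (4634.24 − 3133.10)/3883.67 = 0.38653; midpoint %ΔI = (21630 − 18550)/20090 = 0.15331.
η = 0.38653 / 0.15331 = 2.521.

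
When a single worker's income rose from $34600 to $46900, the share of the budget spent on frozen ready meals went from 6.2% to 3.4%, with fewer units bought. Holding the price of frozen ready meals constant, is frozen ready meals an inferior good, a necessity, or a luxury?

Quantity demanded falls as income rises, so η < 0.

inferior good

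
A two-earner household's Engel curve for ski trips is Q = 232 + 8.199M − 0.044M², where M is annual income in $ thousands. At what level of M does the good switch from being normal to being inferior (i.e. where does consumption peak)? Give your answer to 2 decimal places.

dQ/dM = 8.199 − 0.088M.
The good is inferior where dQ/dM < 0. Setting dQ/dM = 0 gives M = 8.199 / 0.088 = 93.17.

93.17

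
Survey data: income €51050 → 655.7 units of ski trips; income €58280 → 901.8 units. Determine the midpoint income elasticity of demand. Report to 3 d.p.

2.389

ΔQ = 901.8 − 655.7 = 246.1; midpoint Q̄ = (655.7 + 901.8)/2 = 778.75.
ΔI = 58280 − 51050 = 7230; midpoint Ī = (51050 + 58280)/2 = 54665.
η = (ΔQ/Q̄) ÷ (ΔI/Ī) = (246.1/778.75) ÷ (7230/54665) = 2.389.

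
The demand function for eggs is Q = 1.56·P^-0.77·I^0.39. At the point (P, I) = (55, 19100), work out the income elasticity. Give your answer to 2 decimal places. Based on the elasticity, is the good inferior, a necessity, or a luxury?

0.39 (necessity)

For a multiplicative demand Q = A·P^α·I^β, the income elasticity is β everywhere.
Here β = 0.39, so η = 0.39.
Since 0 < η < 1, this is a necessity.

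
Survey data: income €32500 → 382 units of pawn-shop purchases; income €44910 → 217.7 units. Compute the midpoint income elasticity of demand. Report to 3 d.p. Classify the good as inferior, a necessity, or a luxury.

ΔQ = 217.7 − 382 = -164.3; midpoint Q̄ = (382 + 217.7)/2 = 299.85.
ΔI = 44910 − 32500 = 12410; midpoint Ī = (32500 + 44910)/2 = 38705.
η = (ΔQ/Q̄) ÷ (ΔI/Ī) = (-164.3/299.85) ÷ (12410/38705) = -1.709.
η < 0 ⇒ inferior good.

-1.709 (inferior good)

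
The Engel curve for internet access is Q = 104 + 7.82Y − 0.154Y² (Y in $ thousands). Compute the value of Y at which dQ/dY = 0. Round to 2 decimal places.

25.39

dQ/dY = 7.82 − 0.308Y.
The good is inferior where dQ/dY < 0. Setting dQ/dY = 0 gives Y = 7.82 / 0.308 = 25.39.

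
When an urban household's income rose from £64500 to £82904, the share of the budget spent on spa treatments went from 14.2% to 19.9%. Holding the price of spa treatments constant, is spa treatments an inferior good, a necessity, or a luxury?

luxury

The budget share rises as income rises, so η > 1.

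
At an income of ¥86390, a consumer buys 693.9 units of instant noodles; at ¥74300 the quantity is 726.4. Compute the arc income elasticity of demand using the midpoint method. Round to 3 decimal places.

ΔQ = 726.4 − 693.9 = 32.5; midpoint Q̄ = (693.9 + 726.4)/2 = 710.15.
ΔI = 74300 − 86390 = -12090; midpoint Ī = (86390 + 74300)/2 = 80345.
η = (ΔQ/Q̄) ÷ (ΔI/Ī) = (32.5/710.15) ÷ (-12090/80345) = -0.304.

-0.304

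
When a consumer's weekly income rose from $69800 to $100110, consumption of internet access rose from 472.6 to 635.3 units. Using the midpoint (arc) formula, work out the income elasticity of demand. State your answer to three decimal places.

0.823

ΔQ = 635.3 − 472.6 = 162.7; midpoint Q̄ = (472.6 + 635.3)/2 = 553.95.
ΔI = 100110 − 69800 = 30310; midpoint Ī = (69800 + 100110)/2 = 84955.
η = (ΔQ/Q̄) ÷ (ΔI/Ī) = (162.7/553.95) ÷ (30310/84955) = 0.823.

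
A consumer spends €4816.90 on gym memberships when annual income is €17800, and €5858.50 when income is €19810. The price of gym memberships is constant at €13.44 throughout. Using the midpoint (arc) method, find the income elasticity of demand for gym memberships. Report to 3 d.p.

With a constant price, Q₁ = 4816.90/13.44 = 358.400 and Q₂ = 5858.50/13.44 = 435.900 (equivalently, work directly with expenditure since P cancels).
Midpoint %ΔQ = (5858.50 − 4816.90)/5337.70 = 0.19514; midpoint %ΔI = (19810 − 17800)/18805 = 0.10689.
η = 0.19514 / 0.10689 = 1.826.

1.826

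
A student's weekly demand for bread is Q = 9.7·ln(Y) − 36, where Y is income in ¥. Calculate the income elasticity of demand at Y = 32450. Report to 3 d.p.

0.150

At Y = 32450: Q = 64.758.
dQ/dY = 9.7/Y = 0.000298921 at this income.
η = (dQ/dY)·(Y/Q) = 0.000298921 × (32450/64.758) = 0.150.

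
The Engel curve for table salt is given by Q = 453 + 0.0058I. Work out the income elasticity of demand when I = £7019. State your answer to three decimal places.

0.082

At I = 7019: Q = 493.710.
dQ/dI = 0.0058.
η = (dQ/dI)·(I/Q) = 0.0058 × (7019/493.710) = 0.082.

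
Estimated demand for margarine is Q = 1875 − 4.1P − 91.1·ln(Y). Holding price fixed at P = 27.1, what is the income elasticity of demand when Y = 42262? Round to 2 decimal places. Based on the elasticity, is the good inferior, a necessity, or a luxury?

-0.11 (inferior good)

At P = 27.1, Y = 42262: Q = 793.525.
Holding P constant, ∂Q/∂Y = -91.1/Y = -0.0021556.
η_Y = (∂Q/∂Y)·(Y/Q) = -0.0021556 × (42262/793.525) = -0.11.
Since η < 0, this is an inferior good.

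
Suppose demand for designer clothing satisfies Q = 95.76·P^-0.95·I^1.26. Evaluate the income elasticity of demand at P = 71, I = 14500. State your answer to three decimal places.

For a multiplicative demand Q = A·P^α·I^β, the income elasticity is β everywhere.
Here β = 1.26, so η = 1.260.

1.260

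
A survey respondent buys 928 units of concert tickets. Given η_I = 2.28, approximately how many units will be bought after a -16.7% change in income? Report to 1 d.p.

%ΔQ ≈ η × %ΔI = 2.28 × (-16.7%) = -38.076%.
New Q ≈ 928 × (1 − 0.38076) = 574.7.

574.7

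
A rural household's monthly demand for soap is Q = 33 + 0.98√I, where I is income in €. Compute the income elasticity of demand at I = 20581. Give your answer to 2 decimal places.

0.40

At I = 20581: Q = 173.592.
dQ/dI = 0.98/(2√I) = 0.00341557 at this income.
η = (dQ/dI)·(I/Q) = 0.00341557 × (20581/173.592) = 0.40.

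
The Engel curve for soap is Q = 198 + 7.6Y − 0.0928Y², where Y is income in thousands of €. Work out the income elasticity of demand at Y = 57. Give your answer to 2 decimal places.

-0.52

At Y = 57: Q = 329.6928.
dQ/dY = 7.6 − 0.1856Y = -2.97920.
η = (dQ/dY)·(Y/Q) = -2.97920 × (57/329.6928) = -0.52.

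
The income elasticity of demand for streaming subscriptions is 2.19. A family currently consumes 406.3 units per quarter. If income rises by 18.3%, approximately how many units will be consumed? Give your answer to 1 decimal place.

569.1

%ΔQ ≈ η × %ΔI = 2.19 × 18.3% = 40.077%.
New Q ≈ 406.3 × (1 + 0.40077) = 569.1.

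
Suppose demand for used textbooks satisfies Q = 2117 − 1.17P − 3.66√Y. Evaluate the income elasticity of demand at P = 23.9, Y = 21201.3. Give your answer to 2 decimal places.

At P = 23.9, Y = 21201.3: Q = 1556.117.
Holding P constant, ∂Q/∂Y = -3.66/(2√Y) = -0.0125681.
η_Y = (∂Q/∂Y)·(Y/Q) = -0.0125681 × (21201.3/1556.117) = -0.17.

-0.17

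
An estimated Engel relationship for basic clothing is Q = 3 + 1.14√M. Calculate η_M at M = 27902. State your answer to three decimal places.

0.492

At M = 27902: Q = 193.424.
dQ/dM = 1.14/(2√M) = 0.00341238 at this income.
η = (dQ/dM)·(M/Q) = 0.00341238 × (27902/193.424) = 0.492.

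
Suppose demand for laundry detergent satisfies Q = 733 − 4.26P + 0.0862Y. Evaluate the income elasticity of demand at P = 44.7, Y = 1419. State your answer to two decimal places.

At P = 44.7, Y = 1419: Q = 664.896.
Holding P constant, ∂Q/∂Y = 0.0862.
η_Y = (∂Q/∂Y)·(Y/Q) = 0.0862 × (1419/664.896) = 0.18.

0.18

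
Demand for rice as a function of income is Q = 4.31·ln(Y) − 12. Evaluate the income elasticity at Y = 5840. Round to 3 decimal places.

At Y = 5840: Q = 25.378.
dQ/dY = 4.31/Y = 0.000738014 at this income.
η = (dQ/dY)·(Y/Q) = 0.000738014 × (5840/25.378) = 0.170.

0.170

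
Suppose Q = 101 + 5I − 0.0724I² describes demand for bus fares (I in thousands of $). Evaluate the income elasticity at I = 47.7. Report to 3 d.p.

At I = 47.7: Q = 174.7690.
dQ/dI = 5 − 0.1448I = -1.90696.
η = (dQ/dI)·(I/Q) = -1.90696 × (47.7/174.7690) = -0.520.

-0.520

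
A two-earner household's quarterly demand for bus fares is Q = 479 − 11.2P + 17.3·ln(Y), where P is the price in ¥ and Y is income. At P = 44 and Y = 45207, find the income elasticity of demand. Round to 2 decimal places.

At P = 44, Y = 45207: Q = 171.639.
Holding P constant, ∂Q/∂Y = 17.3/Y = 0.000382684.
η_Y = (∂Q/∂Y)·(Y/Q) = 0.000382684 × (45207/171.639) = 0.10.

0.10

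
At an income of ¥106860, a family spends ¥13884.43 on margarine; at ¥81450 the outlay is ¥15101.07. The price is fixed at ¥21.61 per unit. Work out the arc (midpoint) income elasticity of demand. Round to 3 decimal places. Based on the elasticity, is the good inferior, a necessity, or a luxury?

With a constant price, Q₁ = 13884.43/21.61 = 642.500 and Q₂ = 15101.07/21.61 = 698.800 (equivalently, work directly with expenditure since P cancels).
Midpoint %ΔQ = (15101.07 − 13884.43)/14492.75 = 0.08395; midpoint %ΔI = (81450 − 106860)/94155 = -0.26987.
η = 0.08395 / -0.26987 = -0.311.
η < 0 ⇒ inferior good.

-0.311 (inferior good)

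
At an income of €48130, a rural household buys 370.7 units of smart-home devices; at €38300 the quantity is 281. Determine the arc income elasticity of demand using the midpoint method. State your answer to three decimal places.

1.210

ΔQ = 281 − 370.7 = -89.7; midpoint Q̄ = (370.7 + 281)/2 = 325.85.
ΔI = 38300 − 48130 = -9830; midpoint Ī = (48130 + 38300)/2 = 43215.
η = (ΔQ/Q̄) ÷ (ΔI/Ī) = (-89.7/325.85) ÷ (-9830/43215) = 1.210.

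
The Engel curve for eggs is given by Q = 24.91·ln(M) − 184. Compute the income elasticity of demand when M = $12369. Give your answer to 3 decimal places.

0.491

At M = 12369: Q = 50.726.
dQ/dM = 24.91/M = 0.00201391 at this income.
η = (dQ/dM)·(M/Q) = 0.00201391 × (12369/50.726) = 0.491.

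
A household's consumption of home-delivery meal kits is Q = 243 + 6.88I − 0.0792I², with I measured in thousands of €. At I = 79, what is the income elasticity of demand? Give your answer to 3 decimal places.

-1.523

At I = 79: Q = 292.2328.
dQ/dI = 6.88 − 0.1584I = -5.63360.
η = (dQ/dI)·(I/Q) = -5.63360 × (79/292.2328) = -1.523.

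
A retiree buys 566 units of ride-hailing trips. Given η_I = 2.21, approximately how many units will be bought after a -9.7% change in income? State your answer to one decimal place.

%ΔQ ≈ η × %ΔI = 2.21 × (-9.7%) = -21.437%.
New Q ≈ 566 × (1 − 0.21437) = 444.7.

444.7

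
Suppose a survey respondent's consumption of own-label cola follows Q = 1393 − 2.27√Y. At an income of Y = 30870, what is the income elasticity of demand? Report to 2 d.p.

-0.20

At Y = 30870: Q = 994.164.
dQ/dY = -2.27/(2√Y) = -0.00645993 at this income.
η = (dQ/dY)·(Y/Q) = -0.00645993 × (30870/994.164) = -0.20.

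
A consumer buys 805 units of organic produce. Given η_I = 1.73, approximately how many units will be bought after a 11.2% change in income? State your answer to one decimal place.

%ΔQ ≈ η × %ΔI = 1.73 × 11.2% = 19.376%.
New Q ≈ 805 × (1 + 0.19376) = 961.0.

961.0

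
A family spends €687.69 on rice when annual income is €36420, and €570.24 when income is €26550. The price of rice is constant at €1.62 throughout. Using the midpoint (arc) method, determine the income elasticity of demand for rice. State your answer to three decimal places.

0.596

With a constant price, Q₁ = 687.69/1.62 = 424.500 and Q₂ = 570.24/1.62 = 352.000 (equivalently, work directly with expenditure since P cancels).
Midpoint %ΔQ = (570.24 − 687.69)/628.97 = -0.18674; midpoint %ΔI = (26550 − 36420)/31485 = -0.31348.
η = -0.18674 / -0.31348 = 0.596.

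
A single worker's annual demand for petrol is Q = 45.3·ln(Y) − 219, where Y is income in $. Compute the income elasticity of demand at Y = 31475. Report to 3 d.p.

At Y = 31475: Q = 250.170.
dQ/dY = 45.3/Y = 0.00143924 at this income.
η = (dQ/dY)·(Y/Q) = 0.00143924 × (31475/250.170) = 0.181.

0.181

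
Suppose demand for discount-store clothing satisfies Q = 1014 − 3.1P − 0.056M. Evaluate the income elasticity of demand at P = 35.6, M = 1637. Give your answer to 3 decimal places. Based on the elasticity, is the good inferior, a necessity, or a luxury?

-0.113 (inferior good)

At P = 35.6, M = 1637: Q = 811.968.
Holding P constant, ∂Q/∂M = −0.056.
η_M = (∂Q/∂M)·(M/Q) = -0.056 × (1637/811.968) = -0.113.
Since η < 0, this is an inferior good.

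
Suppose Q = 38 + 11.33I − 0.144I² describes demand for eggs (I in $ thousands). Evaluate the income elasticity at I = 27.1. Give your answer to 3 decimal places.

At I = 27.1: Q = 239.2880.
dQ/dI = 11.33 − 0.288I = 3.52520.
η = (dQ/dI)·(I/Q) = 3.52520 × (27.1/239.2880) = 0.399.

0.399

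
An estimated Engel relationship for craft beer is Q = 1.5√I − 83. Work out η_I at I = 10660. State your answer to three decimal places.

At I = 10660: Q = 71.871.
dQ/dI = 1.5/(2√I) = 0.00726411 at this income.
η = (dQ/dI)·(I/Q) = 0.00726411 × (10660/71.871) = 1.077.

1.077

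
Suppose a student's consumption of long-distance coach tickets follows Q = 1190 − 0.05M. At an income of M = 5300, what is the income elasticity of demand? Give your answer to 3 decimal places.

At M = 5300: Q = 925.000.
dQ/dM = −0.05.
η = (dQ/dM)·(M/Q) = -0.05 × (5300/925.000) = -0.286.

-0.286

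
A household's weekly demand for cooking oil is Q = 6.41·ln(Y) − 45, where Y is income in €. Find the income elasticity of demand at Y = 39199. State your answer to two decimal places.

At Y = 39199: Q = 22.795.
dQ/dY = 6.41/Y = 0.000163525 at this income.
η = (dQ/dY)·(Y/Q) = 0.000163525 × (39199/22.795) = 0.28.

0.28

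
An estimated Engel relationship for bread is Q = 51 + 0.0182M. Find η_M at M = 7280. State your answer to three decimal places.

At M = 7280: Q = 183.496.
dQ/dM = 0.0182.
η = (dQ/dM)·(M/Q) = 0.0182 × (7280/183.496) = 0.722.

0.722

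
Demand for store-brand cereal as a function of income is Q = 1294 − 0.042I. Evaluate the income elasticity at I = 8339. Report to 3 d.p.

-0.371

At I = 8339: Q = 943.762.
dQ/dI = −0.042.
η = (dQ/dI)·(I/Q) = -0.042 × (8339/943.762) = -0.371.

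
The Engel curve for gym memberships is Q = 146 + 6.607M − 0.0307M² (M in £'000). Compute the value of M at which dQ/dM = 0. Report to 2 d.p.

dQ/dM = 6.607 − 0.0614M.
The good is inferior where dQ/dM < 0. Setting dQ/dM = 0 gives M = 6.607 / 0.0614 = 107.61.

107.61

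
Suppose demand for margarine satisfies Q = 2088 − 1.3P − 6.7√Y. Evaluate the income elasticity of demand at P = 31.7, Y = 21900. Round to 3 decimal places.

At P = 31.7, Y = 21900: Q = 1055.281.
Holding P constant, ∂Q/∂Y = -6.7/(2√Y) = -0.0226372.
η_Y = (∂Q/∂Y)·(Y/Q) = -0.0226372 × (21900/1055.281) = -0.470.

-0.470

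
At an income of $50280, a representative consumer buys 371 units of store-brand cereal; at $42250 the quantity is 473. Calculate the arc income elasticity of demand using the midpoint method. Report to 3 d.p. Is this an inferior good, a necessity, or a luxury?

ΔQ = 473 − 371 = 102; midpoint Q̄ = (371 + 473)/2 = 422.
ΔI = 42250 − 50280 = -8030; midpoint Ī = (50280 + 42250)/2 = 46265.
η = (ΔQ/Q̄) ÷ (ΔI/Ī) = (102/422) ÷ (-8030/46265) = -1.393.
η < 0 ⇒ inferior good.

-1.393 (inferior good)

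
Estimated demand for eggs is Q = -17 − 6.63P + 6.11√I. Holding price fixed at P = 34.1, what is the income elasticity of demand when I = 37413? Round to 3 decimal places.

0.629

At P = 34.1, I = 37413: Q = 938.740.
Holding P constant, ∂Q/∂I = 6.11/(2√I) = 0.0157943.
η_I = (∂Q/∂I)·(I/Q) = 0.0157943 × (37413/938.740) = 0.629.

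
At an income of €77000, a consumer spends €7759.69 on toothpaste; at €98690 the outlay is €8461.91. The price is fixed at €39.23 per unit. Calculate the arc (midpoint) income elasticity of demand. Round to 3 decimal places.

0.351

With a constant price, Q₁ = 7759.69/39.23 = 197.800 and Q₂ = 8461.91/39.23 = 215.700 (equivalently, work directly with expenditure since P cancels).
Midpoint %ΔQ = (8461.91 − 7759.69)/8110.80 = 0.08658; midpoint %ΔI = (98690 − 77000)/87845 = 0.24691.
η = 0.08658 / 0.24691 = 0.351.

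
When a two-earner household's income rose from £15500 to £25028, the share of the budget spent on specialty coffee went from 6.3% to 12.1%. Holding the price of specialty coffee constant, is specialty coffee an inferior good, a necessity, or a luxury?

luxury

The budget share rises as income rises, so η > 1.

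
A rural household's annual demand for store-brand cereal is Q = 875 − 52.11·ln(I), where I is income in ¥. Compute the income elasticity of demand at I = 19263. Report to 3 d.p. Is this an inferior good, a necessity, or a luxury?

At I = 19263: Q = 360.886.
dQ/dI = -52.11/I = -0.00270519 at this income.
η = (dQ/dI)·(I/Q) = -0.00270519 × (19263/360.886) = -0.144.
Since η < 0, the good is an inferior good.

-0.144 (inferior good)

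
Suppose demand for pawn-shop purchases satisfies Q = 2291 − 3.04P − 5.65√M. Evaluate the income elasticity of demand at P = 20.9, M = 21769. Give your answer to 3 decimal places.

At P = 20.9, M = 21769: Q = 1393.845.
Holding P constant, ∂Q/∂M = -5.65/(2√M) = -0.0191469.
η_M = (∂Q/∂M)·(M/Q) = -0.0191469 × (21769/1393.845) = -0.299.

-0.299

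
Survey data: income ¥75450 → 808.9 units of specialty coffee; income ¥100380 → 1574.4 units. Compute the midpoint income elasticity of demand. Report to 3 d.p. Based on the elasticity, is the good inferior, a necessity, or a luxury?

2.265 (luxury)

ΔQ = 1574.4 − 808.9 = 765.5; midpoint Q̄ = (808.9 + 1574.4)/2 = 1191.65.
ΔI = 100380 − 75450 = 24930; midpoint Ī = (75450 + 100380)/2 = 87915.
η = (ΔQ/Q̄) ÷ (ΔI/Ī) = (765.5/1191.65) ÷ (24930/87915) = 2.265.
η > 1 ⇒ luxury.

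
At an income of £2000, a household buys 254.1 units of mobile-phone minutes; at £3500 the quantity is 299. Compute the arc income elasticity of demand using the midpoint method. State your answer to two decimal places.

ΔQ = 299 − 254.1 = 44.9; midpoint Q̄ = (254.1 + 299)/2 = 276.55.
ΔI = 3500 − 2000 = 1500; midpoint Ī = (2000 + 3500)/2 = 2750.
η = (ΔQ/Q̄) ÷ (ΔI/Ī) = (44.9/276.55) ÷ (1500/2750) = 0.30.

0.30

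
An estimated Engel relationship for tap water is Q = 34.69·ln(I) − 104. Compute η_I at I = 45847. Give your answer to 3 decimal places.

At I = 45847: Q = 268.330.
dQ/dI = 34.69/I = 0.000756647 at this income.
η = (dQ/dI)·(I/Q) = 0.000756647 × (45847/268.330) = 0.129.

0.129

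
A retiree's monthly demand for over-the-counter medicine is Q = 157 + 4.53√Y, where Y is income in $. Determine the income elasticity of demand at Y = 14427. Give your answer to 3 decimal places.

At Y = 14427: Q = 701.109.
dQ/dY = 4.53/(2√Y) = 0.0188573 at this income.
η = (dQ/dY)·(Y/Q) = 0.0188573 × (14427/701.109) = 0.388.

0.388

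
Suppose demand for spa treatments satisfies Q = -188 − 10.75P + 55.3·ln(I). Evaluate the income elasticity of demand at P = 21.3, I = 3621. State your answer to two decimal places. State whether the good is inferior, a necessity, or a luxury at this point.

1.53 (luxury)

At P = 21.3, I = 3621: Q = 36.181.
Holding P constant, ∂Q/∂I = 55.3/I = 0.015272.
η_I = (∂Q/∂I)·(I/Q) = 0.015272 × (3621/36.181) = 1.53.
Since η > 1, this is a luxury.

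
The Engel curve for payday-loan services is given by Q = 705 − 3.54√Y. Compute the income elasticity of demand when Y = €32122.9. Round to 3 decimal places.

-4.498

At Y = 32122.9: Q = 70.531.
dQ/dY = -3.54/(2√Y) = -0.00987565 at this income.
η = (dQ/dY)·(Y/Q) = -0.00987565 × (32122.9/70.531) = -4.498.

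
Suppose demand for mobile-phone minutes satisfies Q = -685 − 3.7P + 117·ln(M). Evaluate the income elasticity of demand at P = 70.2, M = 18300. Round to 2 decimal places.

0.57

At P = 70.2, M = 18300: Q = 203.575.
Holding P constant, ∂Q/∂M = 117/M = 0.00639344.
η_M = (∂Q/∂M)·(M/Q) = 0.00639344 × (18300/203.575) = 0.57.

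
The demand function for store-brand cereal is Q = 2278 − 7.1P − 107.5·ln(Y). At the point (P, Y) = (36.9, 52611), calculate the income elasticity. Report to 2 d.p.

-0.13

At P = 36.9, Y = 52611: Q = 847.412.
Holding P constant, ∂Q/∂Y = -107.5/Y = -0.0020433.
η_Y = (∂Q/∂Y)·(Y/Q) = -0.0020433 × (52611/847.412) = -0.13.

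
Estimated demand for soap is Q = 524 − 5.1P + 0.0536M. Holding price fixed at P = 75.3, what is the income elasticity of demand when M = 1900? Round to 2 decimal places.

0.42

At P = 75.3, M = 1900: Q = 241.810.
Holding P constant, ∂Q/∂M = 0.0536.
η_M = (∂Q/∂M)·(M/Q) = 0.0536 × (1900/241.810) = 0.42.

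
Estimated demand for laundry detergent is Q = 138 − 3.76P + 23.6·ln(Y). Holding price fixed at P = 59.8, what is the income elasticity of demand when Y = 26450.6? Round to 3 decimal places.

At P = 59.8, Y = 26450.6: Q = 153.472.
Holding P constant, ∂Q/∂Y = 23.6/Y = 0.000892229.
η_Y = (∂Q/∂Y)·(Y/Q) = 0.000892229 × (26450.6/153.472) = 0.154.

0.154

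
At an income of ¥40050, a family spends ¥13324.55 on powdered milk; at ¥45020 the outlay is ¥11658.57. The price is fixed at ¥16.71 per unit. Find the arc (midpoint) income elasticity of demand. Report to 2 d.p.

With a constant price, Q₁ = 13324.55/16.71 = 797.400 and Q₂ = 11658.57/16.71 = 697.700 (equivalently, work directly with expenditure since P cancels).
Midpoint %ΔQ = (11658.57 − 13324.55)/12491.56 = -0.13337; midpoint %ΔI = (45020 − 40050)/42535 = 0.11684.
η = -0.13337 / 0.11684 = -1.14.

-1.14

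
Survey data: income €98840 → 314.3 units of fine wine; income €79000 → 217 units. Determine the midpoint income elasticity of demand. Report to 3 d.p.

ΔQ = 217 − 314.3 = -97.3; midpoint Q̄ = (314.3 + 217)/2 = 265.65.
ΔI = 79000 − 98840 = -19840; midpoint Ī = (98840 + 79000)/2 = 88920.
η = (ΔQ/Q̄) ÷ (ΔI/Ī) = (-97.3/265.65) ÷ (-19840/88920) = 1.642.

1.642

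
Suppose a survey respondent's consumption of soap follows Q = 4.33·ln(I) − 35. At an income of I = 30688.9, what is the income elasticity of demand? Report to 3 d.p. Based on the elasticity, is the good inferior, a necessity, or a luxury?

0.445 (necessity)

At I = 30688.9: Q = 9.736.
dQ/dI = 4.33/I = 0.000141093 at this income.
η = (dQ/dI)·(I/Q) = 0.000141093 × (30688.9/9.736) = 0.445.
Since 0 < η < 1, the good is a necessity.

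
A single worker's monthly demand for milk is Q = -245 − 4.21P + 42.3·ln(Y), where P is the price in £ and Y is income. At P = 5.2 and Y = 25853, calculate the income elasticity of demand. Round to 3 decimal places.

At P = 5.2, Y = 25853: Q = 162.884.
Holding P constant, ∂Q/∂Y = 42.3/Y = 0.00163617.
η_Y = (∂Q/∂Y)·(Y/Q) = 0.00163617 × (25853/162.884) = 0.260.

0.260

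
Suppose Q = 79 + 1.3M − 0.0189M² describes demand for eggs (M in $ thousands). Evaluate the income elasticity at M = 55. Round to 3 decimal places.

-0.459

At M = 55: Q = 93.3275.
dQ/dM = 1.3 − 0.0378M = -0.77900.
η = (dQ/dM)·(M/Q) = -0.77900 × (55/93.3275) = -0.459.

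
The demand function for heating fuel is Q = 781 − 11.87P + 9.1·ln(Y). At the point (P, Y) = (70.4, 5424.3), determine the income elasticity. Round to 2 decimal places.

At P = 70.4, Y = 5424.3: Q = 23.600.
Holding P constant, ∂Q/∂Y = 9.1/Y = 0.00167764.
η_Y = (∂Q/∂Y)·(Y/Q) = 0.00167764 × (5424.3/23.600) = 0.39.

0.39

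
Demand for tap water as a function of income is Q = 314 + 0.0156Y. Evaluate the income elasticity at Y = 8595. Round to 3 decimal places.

0.299

At Y = 8595: Q = 448.082.
dQ/dY = 0.0156.
η = (dQ/dY)·(Y/Q) = 0.0156 × (8595/448.082) = 0.299.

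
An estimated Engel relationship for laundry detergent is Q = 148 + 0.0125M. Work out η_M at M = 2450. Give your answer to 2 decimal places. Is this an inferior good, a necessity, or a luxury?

At M = 2450: Q = 178.625.
dQ/dM = 0.0125.
η = (dQ/dM)·(M/Q) = 0.0125 × (2450/178.625) = 0.17.
Since 0 < η < 1, the good is a necessity.

0.17 (necessity)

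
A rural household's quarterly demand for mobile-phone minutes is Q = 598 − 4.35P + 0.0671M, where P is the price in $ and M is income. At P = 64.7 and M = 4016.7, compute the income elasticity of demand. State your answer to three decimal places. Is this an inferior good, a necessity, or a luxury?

At P = 64.7, M = 4016.7: Q = 586.076.
Holding P constant, ∂Q/∂M = 0.0671.
η_M = (∂Q/∂M)·(M/Q) = 0.0671 × (4016.7/586.076) = 0.460.
Since 0 < η < 1, this is a necessity.

0.460 (necessity)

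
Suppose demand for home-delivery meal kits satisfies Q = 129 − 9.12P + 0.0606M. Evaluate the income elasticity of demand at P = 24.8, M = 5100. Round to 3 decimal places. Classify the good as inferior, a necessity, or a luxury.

1.459 (luxury)

At P = 24.8, M = 5100: Q = 211.884.
Holding P constant, ∂Q/∂M = 0.0606.
η_M = (∂Q/∂M)·(M/Q) = 0.0606 × (5100/211.884) = 1.459.
Since η > 1, this is a luxury.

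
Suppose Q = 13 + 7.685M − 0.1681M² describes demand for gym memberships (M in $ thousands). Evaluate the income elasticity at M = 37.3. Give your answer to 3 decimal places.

At M = 37.3: Q = 65.7747.
dQ/dM = 7.685 − 0.3362M = -4.85526.
η = (dQ/dM)·(M/Q) = -4.85526 × (37.3/65.7747) = -2.753.

-2.753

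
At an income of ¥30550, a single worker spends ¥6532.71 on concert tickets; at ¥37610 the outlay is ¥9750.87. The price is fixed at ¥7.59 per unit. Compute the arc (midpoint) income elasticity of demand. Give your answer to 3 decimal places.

With a constant price, Q₁ = 6532.71/7.59 = 860.700 and Q₂ = 9750.87/7.59 = 1284.700 (equivalently, work directly with expenditure since P cancels).
Midpoint %ΔQ = (9750.87 − 6532.71)/8141.79 = 0.39526; midpoint %ΔI = (37610 − 30550)/34080 = 0.20716.
η = 0.39526 / 0.20716 = 1.908.

1.908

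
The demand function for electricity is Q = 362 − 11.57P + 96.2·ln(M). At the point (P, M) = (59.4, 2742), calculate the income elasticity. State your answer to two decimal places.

At P = 59.4, M = 2742: Q = 436.304.
Holding P constant, ∂Q/∂M = 96.2/M = 0.0350839.
η_M = (∂Q/∂M)·(M/Q) = 0.0350839 × (2742/436.304) = 0.22.

0.22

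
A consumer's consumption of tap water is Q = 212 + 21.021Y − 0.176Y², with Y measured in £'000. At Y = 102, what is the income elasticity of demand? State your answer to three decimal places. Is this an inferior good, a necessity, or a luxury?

At Y = 102: Q = 525.0380.
dQ/dY = 21.021 − 0.352Y = -14.88300.
η = (dQ/dY)·(Y/Q) = -14.88300 × (102/525.0380) = -2.891.
η < 0 ⇒ inferior good.

-2.891 (inferior good)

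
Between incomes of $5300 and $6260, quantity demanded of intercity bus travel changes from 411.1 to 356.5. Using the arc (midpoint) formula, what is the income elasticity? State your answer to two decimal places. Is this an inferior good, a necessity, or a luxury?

ΔQ = 356.5 − 411.1 = -54.6; midpoint Q̄ = (411.1 + 356.5)/2 = 383.8.
ΔI = 6260 − 5300 = 960; midpoint Ī = (5300 + 6260)/2 = 5780.
η = (ΔQ/Q̄) ÷ (ΔI/Ī) = (-54.6/383.8) ÷ (960/5780) = -0.86.
η < 0 ⇒ inferior good.

-0.86 (inferior good)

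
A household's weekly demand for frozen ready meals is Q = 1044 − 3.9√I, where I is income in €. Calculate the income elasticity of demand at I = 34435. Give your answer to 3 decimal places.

At I = 34435: Q = 320.290.
dQ/dI = -3.9/(2√I) = -0.0105084 at this income.
η = (dQ/dI)·(I/Q) = -0.0105084 × (34435/320.290) = -1.130.

-1.130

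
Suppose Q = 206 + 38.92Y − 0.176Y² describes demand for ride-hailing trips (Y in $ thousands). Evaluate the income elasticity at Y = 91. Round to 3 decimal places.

0.274

At Y = 91: Q = 2290.2640.
dQ/dY = 38.92 − 0.352Y = 6.88800.
η = (dQ/dY)·(Y/Q) = 6.88800 × (91/2290.2640) = 0.274.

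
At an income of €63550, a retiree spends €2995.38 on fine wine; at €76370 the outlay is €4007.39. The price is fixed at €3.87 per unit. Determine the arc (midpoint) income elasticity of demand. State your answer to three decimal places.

With a constant price, Q₁ = 2995.38/3.87 = 774.000 and Q₂ = 4007.39/3.87 = 1035.501 (equivalently, work directly with expenditure since P cancels).
Midpoint %ΔQ = (4007.39 − 2995.38)/3501.39 = 0.28903; midpoint %ΔI = (76370 − 63550)/69960 = 0.18325.
η = 0.28903 / 0.18325 = 1.577.

1.577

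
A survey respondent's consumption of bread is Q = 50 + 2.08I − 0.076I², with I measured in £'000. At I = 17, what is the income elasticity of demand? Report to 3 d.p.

-0.135

At I = 17: Q = 63.3960.
dQ/dI = 2.08 − 0.152I = -0.50400.
η = (dQ/dI)·(I/Q) = -0.50400 × (17/63.3960) = -0.135.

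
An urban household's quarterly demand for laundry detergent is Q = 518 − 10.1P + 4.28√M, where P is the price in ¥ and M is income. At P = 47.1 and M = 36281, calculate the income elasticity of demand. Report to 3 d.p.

At P = 47.1, M = 36281: Q = 857.526.
Holding P constant, ∂Q/∂M = 4.28/(2√M) = 0.011235.
η_M = (∂Q/∂M)·(M/Q) = 0.011235 × (36281/857.526) = 0.475.

0.475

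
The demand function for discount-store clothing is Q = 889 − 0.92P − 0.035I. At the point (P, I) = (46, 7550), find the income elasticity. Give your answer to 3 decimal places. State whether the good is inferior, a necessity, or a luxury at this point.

At P = 46, I = 7550: Q = 582.430.
Holding P constant, ∂Q/∂I = −0.035.
η_I = (∂Q/∂I)·(I/Q) = -0.035 × (7550/582.430) = -0.454.
Since η < 0, this is an inferior good.

-0.454 (inferior good)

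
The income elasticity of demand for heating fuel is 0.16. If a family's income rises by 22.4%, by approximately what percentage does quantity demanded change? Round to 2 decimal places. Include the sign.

%ΔQ ≈ η × %ΔI = 0.16 × 22.4% = 3.58%.

3.58%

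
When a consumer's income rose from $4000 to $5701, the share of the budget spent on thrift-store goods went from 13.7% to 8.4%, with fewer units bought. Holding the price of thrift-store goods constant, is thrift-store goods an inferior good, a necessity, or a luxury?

inferior good

Quantity demanded falls as income rises, so η < 0.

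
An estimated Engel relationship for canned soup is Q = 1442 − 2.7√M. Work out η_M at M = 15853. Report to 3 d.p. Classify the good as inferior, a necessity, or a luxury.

At M = 15853: Q = 1102.047.
dQ/dM = -2.7/(2√M) = -0.0107221 at this income.
η = (dQ/dM)·(M/Q) = -0.0107221 × (15853/1102.047) = -0.154.
Since η < 0, the good is an inferior good.

-0.154 (inferior good)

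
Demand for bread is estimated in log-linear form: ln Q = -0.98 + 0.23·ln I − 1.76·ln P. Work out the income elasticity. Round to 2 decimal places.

In a log-linear demand, the coefficient on ln I is the income elasticity.
So η = 0.23.

0.23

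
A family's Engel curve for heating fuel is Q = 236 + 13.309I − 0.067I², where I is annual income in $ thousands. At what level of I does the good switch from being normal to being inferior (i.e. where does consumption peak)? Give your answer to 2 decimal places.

99.32

dQ/dI = 13.309 − 0.134I.
The good is inferior where dQ/dI < 0. Setting dQ/dI = 0 gives I = 13.309 / 0.134 = 99.32.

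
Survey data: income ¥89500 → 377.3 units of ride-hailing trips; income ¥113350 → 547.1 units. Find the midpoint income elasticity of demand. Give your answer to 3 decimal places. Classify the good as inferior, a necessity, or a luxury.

ΔQ = 547.1 − 377.3 = 169.8; midpoint Q̄ = (377.3 + 547.1)/2 = 462.2.
ΔI = 113350 − 89500 = 23850; midpoint Ī = (89500 + 113350)/2 = 101425.
η = (ΔQ/Q̄) ÷ (ΔI/Ī) = (169.8/462.2) ÷ (23850/101425) = 1.562.
η > 1 ⇒ luxury.

1.562 (luxury)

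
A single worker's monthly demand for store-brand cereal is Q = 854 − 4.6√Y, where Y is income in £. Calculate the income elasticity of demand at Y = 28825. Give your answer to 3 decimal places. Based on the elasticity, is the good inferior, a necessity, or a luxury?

At Y = 28825: Q = 73.015.
dQ/dY = -4.6/(2√Y) = -0.013547 at this income.
η = (dQ/dY)·(Y/Q) = -0.013547 × (28825/73.015) = -5.348.
Since η < 0, the good is an inferior good.

-5.348 (inferior good)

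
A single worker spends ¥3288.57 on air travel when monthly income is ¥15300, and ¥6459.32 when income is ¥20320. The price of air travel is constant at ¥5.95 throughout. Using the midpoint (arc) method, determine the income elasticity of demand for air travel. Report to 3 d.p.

2.308

With a constant price, Q₁ = 3288.57/5.95 = 552.701 and Q₂ = 6459.32/5.95 = 1085.600 (equivalently, work directly with expenditure since P cancels).
Midpoint %ΔQ = (6459.32 − 3288.57)/4873.95 = 0.65055; midpoint %ΔI = (20320 − 15300)/17810 = 0.28186.
η = 0.65055 / 0.28186 = 2.308.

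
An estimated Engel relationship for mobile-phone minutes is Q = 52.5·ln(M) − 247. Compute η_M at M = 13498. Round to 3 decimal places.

0.208

At M = 13498: Q = 252.291.
dQ/dM = 52.5/M = 0.00388947 at this income.
η = (dQ/dM)·(M/Q) = 0.00388947 × (13498/252.291) = 0.208.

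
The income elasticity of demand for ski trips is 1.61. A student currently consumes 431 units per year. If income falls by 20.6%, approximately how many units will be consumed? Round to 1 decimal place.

%ΔQ ≈ η × %ΔI = 1.61 × (-20.6%) = -33.166%.
New Q ≈ 431 × (1 − 0.33166) = 288.1.

288.1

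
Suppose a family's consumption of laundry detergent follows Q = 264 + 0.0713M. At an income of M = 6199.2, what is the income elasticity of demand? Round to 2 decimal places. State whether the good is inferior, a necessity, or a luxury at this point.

0.63 (necessity)

At M = 6199.2: Q = 706.003.
dQ/dM = 0.0713.
η = (dQ/dM)·(M/Q) = 0.0713 × (6199.2/706.003) = 0.63.
Since 0 < η < 1, the good is a necessity.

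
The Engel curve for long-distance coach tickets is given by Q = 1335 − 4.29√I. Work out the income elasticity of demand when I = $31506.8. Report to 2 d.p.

-0.66

At I = 31506.8: Q = 573.518.
dQ/dI = -4.29/(2√I) = -0.0120844 at this income.
η = (dQ/dI)·(I/Q) = -0.0120844 × (31506.8/573.518) = -0.66.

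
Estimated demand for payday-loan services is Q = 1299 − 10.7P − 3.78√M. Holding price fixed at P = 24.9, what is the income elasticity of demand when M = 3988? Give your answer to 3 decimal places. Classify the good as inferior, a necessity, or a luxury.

At P = 24.9, M = 3988: Q = 793.861.
Holding P constant, ∂Q/∂M = -3.78/(2√M) = -0.0299285.
η_M = (∂Q/∂M)·(M/Q) = -0.0299285 × (3988/793.861) = -0.150.
Since η < 0, this is an inferior good.

-0.150 (inferior good)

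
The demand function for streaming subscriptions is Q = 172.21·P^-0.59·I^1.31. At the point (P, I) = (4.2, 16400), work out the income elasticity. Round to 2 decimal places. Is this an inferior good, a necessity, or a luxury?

1.31 (luxury)

For a multiplicative demand Q = A·P^α·I^β, the income elasticity is β everywhere.
Here β = 1.31, so η = 1.31.
Since η > 1, this is a luxury.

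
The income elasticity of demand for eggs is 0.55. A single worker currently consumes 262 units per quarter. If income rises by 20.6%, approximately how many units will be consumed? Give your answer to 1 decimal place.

%ΔQ ≈ η × %ΔI = 0.55 × 20.6% = 11.33%.
New Q ≈ 262 × (1 + 0.1133) = 291.7.

291.7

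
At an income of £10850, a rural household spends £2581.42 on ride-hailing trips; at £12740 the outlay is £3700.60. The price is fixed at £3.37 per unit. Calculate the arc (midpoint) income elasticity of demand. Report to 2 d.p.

With a constant price, Q₁ = 2581.42/3.37 = 766.000 and Q₂ = 3700.60/3.37 = 1098.101 (equivalently, work directly with expenditure since P cancels).
Midpoint %ΔQ = (3700.60 − 2581.42)/3141.01 = 0.35631; midpoint %ΔI = (12740 − 10850)/11795 = 0.16024.
η = 0.35631 / 0.16024 = 2.22.

2.22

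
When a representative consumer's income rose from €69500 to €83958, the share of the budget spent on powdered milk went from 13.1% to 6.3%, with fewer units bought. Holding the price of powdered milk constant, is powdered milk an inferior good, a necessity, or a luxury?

Quantity demanded falls as income rises, so η < 0.

inferior good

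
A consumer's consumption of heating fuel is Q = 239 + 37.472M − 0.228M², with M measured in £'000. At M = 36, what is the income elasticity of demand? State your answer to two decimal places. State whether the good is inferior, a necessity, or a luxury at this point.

At M = 36: Q = 1292.5040.
dQ/dM = 37.472 − 0.456M = 21.05600.
η = (dQ/dM)·(M/Q) = 21.05600 × (36/1292.5040) = 0.59.
0 < η < 1 ⇒ necessity.

0.59 (necessity)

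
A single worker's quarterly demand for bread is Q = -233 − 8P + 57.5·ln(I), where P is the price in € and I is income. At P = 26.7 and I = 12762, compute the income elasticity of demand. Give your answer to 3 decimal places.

At P = 26.7, I = 12762: Q = 97.018.
Holding P constant, ∂Q/∂I = 57.5/I = 0.00450556.
η_I = (∂Q/∂I)·(I/Q) = 0.00450556 × (12762/97.018) = 0.593.

0.593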